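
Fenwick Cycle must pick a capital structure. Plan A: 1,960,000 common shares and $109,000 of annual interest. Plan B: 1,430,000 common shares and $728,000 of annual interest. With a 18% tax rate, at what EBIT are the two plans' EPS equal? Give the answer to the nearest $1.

$2,398,132

Set EPS_A = EPS_B: (EBIT − $109,000)(1 − 0.18) ÷ 1,960,000 = (EBIT − $728,000)(1 − 0.18) ÷ 1,430,000.
The (1 − t) factor cancels: (EBIT − 109,000) × 1,430,000 = (EBIT − 728,000) × 1,960,000.
EBIT × (1,960,000 − 1,430,000) = 728,000 × 1,960,000 − 109,000 × 1,430,000 = 1,271,010,000,000, so EBIT = 1,271,010,000,000 ÷ 530,000 = 2,398,132.08.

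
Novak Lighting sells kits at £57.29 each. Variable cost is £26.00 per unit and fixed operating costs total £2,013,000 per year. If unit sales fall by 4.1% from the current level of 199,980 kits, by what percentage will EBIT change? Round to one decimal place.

-6.0%

At 199,980 units, contribution = 199,980 × £31.29 = £6,257,374.20.
Subtracting fixed costs: EBIT = £6,257,374.20 − £2,013,000 = £4,244,374.20.
Degree of operating leverage = £6,257,374.20 / £4,244,374.20 = 1.4743.
%ΔEBIT = DOL × %ΔSales = 1.4743 × -4.1% = -6.0%.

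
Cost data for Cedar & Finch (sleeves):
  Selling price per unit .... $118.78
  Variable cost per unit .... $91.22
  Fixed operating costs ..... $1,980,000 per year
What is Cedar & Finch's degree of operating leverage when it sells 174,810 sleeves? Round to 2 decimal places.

1.70

Total contribution margin = 174,810 × $27.56 = $4,817,763.60.
EBIT = $4,817,763.60 − $1,980,000 = $2,837,763.60.
Degree of operating leverage = $4,817,763.60 / $2,837,763.60 = 1.6977.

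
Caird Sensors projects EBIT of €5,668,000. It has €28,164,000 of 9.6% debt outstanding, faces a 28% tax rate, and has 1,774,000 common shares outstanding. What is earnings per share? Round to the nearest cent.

Pre-tax income = €5,668,000 − €2,703,744.00 = €2,964,256.00.
Net income = €2,964,256.00 × (1 − 0.28) = €2,134,264.32.
EPS = €2,134,264.32 ÷ 1,774,000 = €1.20.

€1.20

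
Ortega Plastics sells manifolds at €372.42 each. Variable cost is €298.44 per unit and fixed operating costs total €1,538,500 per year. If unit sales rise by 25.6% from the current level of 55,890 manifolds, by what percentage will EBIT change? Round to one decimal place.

+40.8%

Total contribution margin = 55,890 × €73.98 = €4,134,742.20.
EBIT = €4,134,742.20 − €1,538,500 = €2,596,242.20.
DOL = contribution ÷ EBIT = €4,134,742.20 ÷ €2,596,242.20 = 1.5926.
So EBIT moves 1.5926 × (+25.6%) = +40.8%.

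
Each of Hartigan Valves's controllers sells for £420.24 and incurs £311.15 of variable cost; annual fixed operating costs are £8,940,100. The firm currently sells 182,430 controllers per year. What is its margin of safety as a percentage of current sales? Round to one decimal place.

Contribution margin per unit = £420.24 − £311.15 = £109.09. Break-even units = £8,940,100 ÷ £109.09 = 81,951.60; break-even revenue = 81,951.60 × £420.24 = £34,439,340.21.
Actual sales revenue = 182,430 × £420.24 = £76,664,383.20.
Margin of safety = (£76,664,383.20 − £34,439,340.21) ÷ £76,664,383.20 = 55.1%.

55.1%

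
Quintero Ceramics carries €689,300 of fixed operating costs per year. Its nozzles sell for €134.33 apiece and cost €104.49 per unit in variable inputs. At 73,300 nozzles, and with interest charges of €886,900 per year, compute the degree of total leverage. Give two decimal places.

Total contribution margin = 73,300 × €29.84 = €2,187,272.00.
Subtracting fixed costs: EBIT = €2,187,272.00 − €689,300 = €1,497,972.00. Interest = €886,900.00, so EBIT − I = €611,072.00.
DCL = contribution ÷ (EBIT − I) = €2,187,272.00 ÷ €611,072.00 = 3.5794.

3.58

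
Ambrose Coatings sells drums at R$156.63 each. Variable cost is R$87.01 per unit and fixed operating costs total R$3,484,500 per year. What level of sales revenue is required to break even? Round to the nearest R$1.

Contribution margin per unit = R$156.63 − R$87.01 = R$69.62, a CM ratio of R$69.62 ÷ R$156.63 = 0.4445.
Break-even revenue = fixed costs × price ÷ CM = R$3,484,500 × R$156.63 ÷ R$69.62 = R$7,839,374.

R$7,839,374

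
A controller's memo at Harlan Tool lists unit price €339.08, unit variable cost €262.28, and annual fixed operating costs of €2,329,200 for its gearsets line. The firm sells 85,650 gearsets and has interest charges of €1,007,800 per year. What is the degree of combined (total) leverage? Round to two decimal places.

2.03

Contribution at this volume is 85,650 × €76.80 = €6,577,920.00.
Operating income = contribution − fixed costs = €6,577,920.00 − €2,329,200 = €4,248,720.00. Interest = €1,007,800.00.
DOL = €6,577,920.00 ÷ €4,248,720.00 = 1.5482; DFL = €4,248,720.00 ÷ €3,240,920.00 = 1.3110.
DCL = DOL × DFL = 1.5482 × 1.3110 = 2.0297.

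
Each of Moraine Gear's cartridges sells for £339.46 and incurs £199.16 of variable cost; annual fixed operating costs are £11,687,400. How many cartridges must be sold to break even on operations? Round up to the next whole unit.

83,303 cartridges

Each unit contributes £339.46 − £199.16 = £140.30.
Break-even volume = fixed costs ÷ CM per unit = £11,687,400 ÷ £140.30 = 83,302.92, so 83,303 cartridges.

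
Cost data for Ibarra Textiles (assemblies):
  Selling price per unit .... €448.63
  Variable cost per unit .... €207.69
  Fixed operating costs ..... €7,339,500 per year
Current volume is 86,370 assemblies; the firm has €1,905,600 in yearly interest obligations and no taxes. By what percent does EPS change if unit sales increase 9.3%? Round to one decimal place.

Total contribution margin = 86,370 × €240.94 = €20,809,987.80.
EBIT = €20,809,987.80 − €7,339,500 = €13,470,487.80.
Interest = €1,905,600.00, so EBIT − I = €11,564,887.80.
DCL = total CM / (EBIT − I) = €20,809,987.80 / €11,564,887.80 = 1.7994.
%ΔEPS = DCL × %ΔSales = 1.7994 × +9.3% = +16.7%.

+16.7%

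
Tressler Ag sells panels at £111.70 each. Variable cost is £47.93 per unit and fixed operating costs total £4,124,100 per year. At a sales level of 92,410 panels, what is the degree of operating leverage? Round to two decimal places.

Contribution at this volume is 92,410 × £63.77 = £5,892,985.70.
Operating income = contribution − fixed costs = £5,892,985.70 − £4,124,100 = £1,768,885.70.
Degree of operating leverage = £5,892,985.70 / £1,768,885.70 = 3.3315.

3.33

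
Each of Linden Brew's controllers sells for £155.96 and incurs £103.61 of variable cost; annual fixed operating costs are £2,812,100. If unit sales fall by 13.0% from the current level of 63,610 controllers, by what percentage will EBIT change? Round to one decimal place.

Contribution at this volume is 63,610 × £52.35 = £3,329,983.50.
Operating income = contribution − fixed costs = £3,329,983.50 − £2,812,100 = £517,883.50.
DOL = contribution ÷ EBIT = £3,329,983.50 ÷ £517,883.50 = 6.4300.
%ΔEBIT = DOL × %ΔSales = 6.4300 × -13.0% = -83.6%.

-83.6%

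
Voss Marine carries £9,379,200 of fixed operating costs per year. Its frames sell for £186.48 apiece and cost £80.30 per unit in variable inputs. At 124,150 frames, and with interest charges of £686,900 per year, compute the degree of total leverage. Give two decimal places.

4.23

Total contribution margin = 124,150 × £106.18 = £13,182,247.00.
Subtracting fixed costs: EBIT = £13,182,247.00 − £9,379,200 = £3,803,047.00. Interest = £686,900.00.
DOL = £13,182,247.00 ÷ £3,803,047.00 = 3.4662; DFL = £3,803,047.00 ÷ £3,116,147.00 = 1.2204.
Combined leverage = 3.4662 × 1.2204 = 4.2302.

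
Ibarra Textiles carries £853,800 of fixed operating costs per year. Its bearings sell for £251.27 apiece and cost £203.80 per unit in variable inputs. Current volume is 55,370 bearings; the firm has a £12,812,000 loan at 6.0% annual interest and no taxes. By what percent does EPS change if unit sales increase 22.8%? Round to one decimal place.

+59.6%

Contribution at this volume is 55,370 × £47.47 = £2,628,413.90.
EBIT = £2,628,413.90 − £853,800 = £1,774,613.90.
Interest = £768,720.00, so EBIT − I = £1,005,893.90.
DCL = total CM / (EBIT − I) = £2,628,413.90 / £1,005,893.90 = 2.6130.
EPS therefore changes by 2.6130 × (+22.8%) = +59.6%.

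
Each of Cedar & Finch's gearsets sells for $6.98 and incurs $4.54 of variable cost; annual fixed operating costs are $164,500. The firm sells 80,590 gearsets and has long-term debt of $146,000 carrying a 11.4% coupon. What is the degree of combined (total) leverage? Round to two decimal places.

12.69

Contribution at this volume is 80,590 × $2.44 = $196,639.60.
Operating income = contribution − fixed costs = $196,639.60 − $164,500 = $32,139.60. Interest = $16,644.00.
DOL = $196,639.60 ÷ $32,139.60 = 6.1183; DFL = $32,139.60 ÷ $15,495.60 = 2.0741.
Combined leverage = 6.1183 × 2.0741 = 12.6900.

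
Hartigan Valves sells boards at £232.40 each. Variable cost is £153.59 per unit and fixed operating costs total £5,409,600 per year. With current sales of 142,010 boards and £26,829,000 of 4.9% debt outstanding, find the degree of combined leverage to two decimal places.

2.51

Contribution at this volume is 142,010 × £78.81 = £11,191,808.10.
Subtracting fixed costs: EBIT = £11,191,808.10 − £5,409,600 = £5,782,208.10. Interest = £1,314,621.00.
DOL = £11,191,808.10 ÷ £5,782,208.10 = 1.9356; DFL = £5,782,208.10 ÷ £4,467,587.10 = 1.2943.
DCL = DOL × DFL = 1.9356 × 1.2943 = 2.5052.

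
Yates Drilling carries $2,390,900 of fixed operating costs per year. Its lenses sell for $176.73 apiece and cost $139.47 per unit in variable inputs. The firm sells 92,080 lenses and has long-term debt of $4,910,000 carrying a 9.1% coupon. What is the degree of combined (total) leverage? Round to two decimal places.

5.78

At 92,080 units, contribution = 92,080 × $37.26 = $3,430,900.80.
EBIT = $3,430,900.80 − $2,390,900 = $1,040,000.80. Interest = $446,810.00.
DOL = $3,430,900.80 ÷ $1,040,000.80 = 3.2989; DFL = $1,040,000.80 ÷ $593,190.80 = 1.7532.
Combined leverage = 3.2989 × 1.7532 = 5.7836.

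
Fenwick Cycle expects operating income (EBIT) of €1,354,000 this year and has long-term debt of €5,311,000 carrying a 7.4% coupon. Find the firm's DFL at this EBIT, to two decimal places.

1.41

Interest = €393,014.00.
Degree of financial leverage = EBIT / (EBIT − interest) = €1,354,000 / €960,986.00 = 1.4090.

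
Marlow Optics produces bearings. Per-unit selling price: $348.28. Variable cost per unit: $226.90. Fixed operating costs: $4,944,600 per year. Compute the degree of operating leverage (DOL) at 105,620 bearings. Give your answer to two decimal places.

Contribution at this volume is 105,620 × $121.38 = $12,820,155.60.
Subtracting fixed costs: EBIT = $12,820,155.60 − $4,944,600 = $7,875,555.60.
Degree of operating leverage = $12,820,155.60 / $7,875,555.60 = 1.6278.

1.63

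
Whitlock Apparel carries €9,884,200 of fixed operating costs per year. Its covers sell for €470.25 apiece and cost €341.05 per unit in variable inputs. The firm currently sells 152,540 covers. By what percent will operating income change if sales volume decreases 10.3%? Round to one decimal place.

-20.7%

Contribution at this volume is 152,540 × €129.20 = €19,708,168.00.
Subtracting fixed costs: EBIT = €19,708,168.00 − €9,884,200 = €9,823,968.00.
Degree of operating leverage = €19,708,168.00 / €9,823,968.00 = 2.0061.
%ΔEBIT = DOL × %ΔSales = 2.0061 × -10.3% = -20.7%.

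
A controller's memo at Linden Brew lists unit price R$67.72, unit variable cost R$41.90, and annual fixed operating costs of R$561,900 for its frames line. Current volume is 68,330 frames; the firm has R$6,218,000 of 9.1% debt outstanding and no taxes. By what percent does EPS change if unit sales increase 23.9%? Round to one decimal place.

+66.2%

At 68,330 units, contribution = 68,330 × R$25.82 = R$1,764,280.60.
Operating income = contribution − fixed costs = R$1,764,280.60 − R$561,900 = R$1,202,380.60.
Interest = R$565,838.00, so EBIT − I = R$636,542.60.
DCL = total CM / (EBIT − I) = R$1,764,280.60 / R$636,542.60 = 2.7717.
%ΔEPS = DCL × %ΔSales = 2.7717 × +23.9% = +66.2%.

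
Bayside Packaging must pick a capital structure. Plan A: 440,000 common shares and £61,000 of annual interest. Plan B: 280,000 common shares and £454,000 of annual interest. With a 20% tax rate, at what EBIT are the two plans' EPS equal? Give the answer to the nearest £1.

Set EPS_A = EPS_B: (EBIT − £61,000)(1 − 0.20) ÷ 440,000 = (EBIT − £454,000)(1 − 0.20) ÷ 280,000.
The (1 − t) factor cancels: (EBIT − 61,000) × 280,000 = (EBIT − 454,000) × 440,000.
Solving, EBIT = (454,000·440,000 − 61,000·280,000) / (440,000 − 280,000) = 182,680,000,000 / 160,000 = 1,141,750.00.

£1,141,750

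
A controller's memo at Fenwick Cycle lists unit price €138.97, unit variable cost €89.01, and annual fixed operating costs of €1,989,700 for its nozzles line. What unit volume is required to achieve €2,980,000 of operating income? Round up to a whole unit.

Each unit contributes €138.97 − €89.01 = €49.96.
Required volume = (fixed costs + target profit) ÷ CM = (€1,989,700 + €2,980,000) ÷ €49.96 = 99,473.58, so 99,474 nozzles.

99,474 nozzles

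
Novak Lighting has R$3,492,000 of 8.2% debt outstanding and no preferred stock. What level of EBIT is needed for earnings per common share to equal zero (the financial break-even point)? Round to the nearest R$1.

R$286,344

Annual interest = 8.2% × R$3,492,000 = R$286,344.00.
With no preferred dividends, EPS = 0 when EBIT exactly covers interest, so the financial break-even EBIT is R$286,344.00.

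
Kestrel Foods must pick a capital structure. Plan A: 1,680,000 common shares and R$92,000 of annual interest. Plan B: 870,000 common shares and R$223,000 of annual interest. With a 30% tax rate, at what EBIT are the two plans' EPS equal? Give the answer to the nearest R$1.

Set EPS_A = EPS_B: (EBIT − R$92,000)(1 − 0.30) ÷ 1,680,000 = (EBIT − R$223,000)(1 − 0.30) ÷ 870,000.
Cancelling (1 − t) and cross-multiplying: 870,000·(EBIT − 92,000) = 1,680,000·(EBIT − 223,000).
EBIT × (1,680,000 − 870,000) = 223,000 × 1,680,000 − 92,000 × 870,000 = 294,600,000,000, so EBIT = 294,600,000,000 ÷ 810,000 = 363,703.70.

R$363,704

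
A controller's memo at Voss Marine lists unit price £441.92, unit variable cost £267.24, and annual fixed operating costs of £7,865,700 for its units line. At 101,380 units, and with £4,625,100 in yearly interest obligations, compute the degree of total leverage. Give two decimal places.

3.39

Total contribution margin = 101,380 × £174.68 = £17,709,058.40.
Operating income = contribution − fixed costs = £17,709,058.40 − £7,865,700 = £9,843,358.40. Interest = £4,625,100.00, so EBIT − I = £5,218,258.40.
Degree of total leverage = total CM / (EBIT − interest) = £17,709,058.40 / £5,218,258.40 = 3.3937.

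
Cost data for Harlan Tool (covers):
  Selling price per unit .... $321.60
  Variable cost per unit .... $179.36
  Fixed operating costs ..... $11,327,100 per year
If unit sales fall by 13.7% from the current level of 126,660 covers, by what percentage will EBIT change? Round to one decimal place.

-36.9%

Total contribution margin = 126,660 × $142.24 = $18,016,118.40.
Operating income = contribution − fixed costs = $18,016,118.40 − $11,327,100 = $6,689,018.40.
DOL = contribution ÷ EBIT = $18,016,118.40 ÷ $6,689,018.40 = 2.6934.
%ΔEBIT = DOL × %ΔSales = 2.6934 × -13.7% = -36.9%.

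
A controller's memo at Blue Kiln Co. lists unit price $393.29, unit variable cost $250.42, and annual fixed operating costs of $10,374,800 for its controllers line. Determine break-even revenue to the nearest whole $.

$28,559,565

Contribution margin per unit = $393.29 − $250.42 = $142.87, a CM ratio of $142.87 ÷ $393.29 = 0.3633.
Break-even sales = FC ÷ CM ratio = $10,374,800 × $393.29 / $142.87 = $28,559,565.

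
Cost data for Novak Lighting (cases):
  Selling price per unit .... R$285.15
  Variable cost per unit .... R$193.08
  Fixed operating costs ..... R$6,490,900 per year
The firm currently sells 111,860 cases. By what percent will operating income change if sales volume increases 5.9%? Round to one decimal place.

+16.0%

Contribution at this volume is 111,860 × R$92.07 = R$10,298,950.20.
Subtracting fixed costs: EBIT = R$10,298,950.20 − R$6,490,900 = R$3,808,050.20.
DOL = contribution ÷ EBIT = R$10,298,950.20 ÷ R$3,808,050.20 = 2.7045.
%ΔEBIT = DOL × %ΔSales = 2.7045 × +5.9% = +16.0%.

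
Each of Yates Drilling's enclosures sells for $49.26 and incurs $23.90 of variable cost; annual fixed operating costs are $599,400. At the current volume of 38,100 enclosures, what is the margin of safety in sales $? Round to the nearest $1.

$712,514

Contribution margin per unit = $49.26 − $23.90 = $25.36. Break-even units = $599,400 ÷ $25.36 = 23,635.65; break-even revenue = 23,635.65 × $49.26 = $1,164,291.96.
Current sales = 38,100 × $49.26 = $1,876,806.00.
Margin of safety = $1,876,806.00 − $1,164,291.96 = $712,514.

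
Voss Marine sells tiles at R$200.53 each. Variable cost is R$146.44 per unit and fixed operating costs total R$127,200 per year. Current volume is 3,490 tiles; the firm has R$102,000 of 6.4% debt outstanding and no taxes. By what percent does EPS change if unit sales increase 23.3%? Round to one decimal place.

At 3,490 units, contribution = 3,490 × R$54.09 = R$188,774.10.
Operating income = contribution − fixed costs = R$188,774.10 − R$127,200 = R$61,574.10.
Interest = R$6,528.00, so EBIT − I = R$55,046.10.
DCL = total CM / (EBIT − I) = R$188,774.10 / R$55,046.10 = 3.4294.
EPS therefore changes by 3.4294 × (+23.3%) = +79.9%.

+79.9%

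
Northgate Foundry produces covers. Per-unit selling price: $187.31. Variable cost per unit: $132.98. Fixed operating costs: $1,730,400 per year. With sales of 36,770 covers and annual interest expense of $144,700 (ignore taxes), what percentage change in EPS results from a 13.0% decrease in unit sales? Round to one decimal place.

At 36,770 units, contribution = 36,770 × $54.33 = $1,997,714.10.
Operating income = contribution − fixed costs = $1,997,714.10 − $1,730,400 = $267,314.10.
After interest of $144,700.00, pre-tax earnings = $122,614.10.
Degree of combined leverage = contribution ÷ (EBIT − I) = $1,997,714.10 ÷ $122,614.10 = 16.2927.
%ΔEPS = DCL × %ΔSales = 16.2927 × -13.0% = -211.8%.

-211.8%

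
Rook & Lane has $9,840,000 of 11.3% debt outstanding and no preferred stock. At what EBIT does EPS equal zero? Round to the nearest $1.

$1,111,920

Annual interest = 11.3% × $9,840,000 = $1,111,920.00.
With no preferred dividends, EPS = 0 when EBIT exactly covers interest, so the financial break-even EBIT is $1,111,920.00.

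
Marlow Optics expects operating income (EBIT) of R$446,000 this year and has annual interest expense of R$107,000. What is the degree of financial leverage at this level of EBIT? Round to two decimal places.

Annual interest charges come to R$107,000.00.
DFL = EBIT ÷ (EBIT − I) = R$446,000 ÷ (R$446,000 − R$107,000.00) = R$446,000 ÷ R$339,000.00 = 1.3156.

1.32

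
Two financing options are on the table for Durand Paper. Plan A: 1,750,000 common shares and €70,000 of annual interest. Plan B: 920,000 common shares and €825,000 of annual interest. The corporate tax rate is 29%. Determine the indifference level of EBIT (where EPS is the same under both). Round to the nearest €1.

€1,661,867

Set EPS_A = EPS_B: (EBIT − €70,000)(1 − 0.29) ÷ 1,750,000 = (EBIT − €825,000)(1 − 0.29) ÷ 920,000.
The (1 − t) factor cancels: (EBIT − 70,000) × 920,000 = (EBIT − 825,000) × 1,750,000.
EBIT × (1,750,000 − 920,000) = 825,000 × 1,750,000 − 70,000 × 920,000 = 1,379,350,000,000, so EBIT = 1,379,350,000,000 ÷ 830,000 = 1,661,867.47.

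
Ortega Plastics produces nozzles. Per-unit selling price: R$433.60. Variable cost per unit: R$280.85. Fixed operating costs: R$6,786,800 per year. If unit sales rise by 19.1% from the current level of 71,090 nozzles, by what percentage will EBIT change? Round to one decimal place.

At 71,090 units, contribution = 71,090 × R$152.75 = R$10,858,997.50.
Operating income = contribution − fixed costs = R$10,858,997.50 − R$6,786,800 = R$4,072,197.50.
Degree of operating leverage = R$10,858,997.50 / R$4,072,197.50 = 2.6666.
Operating income changes by 2.6666 × +19.1% = +50.9%.

+50.9%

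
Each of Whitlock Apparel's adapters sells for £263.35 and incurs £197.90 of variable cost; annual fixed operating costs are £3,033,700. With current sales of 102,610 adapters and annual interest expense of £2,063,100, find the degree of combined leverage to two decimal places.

4.15

At 102,610 units, contribution = 102,610 × £65.45 = £6,715,824.50.
Subtracting fixed costs: EBIT = £6,715,824.50 − £3,033,700 = £3,682,124.50. Interest = £2,063,100.00, so EBIT − I = £1,619,024.50.
Degree of total leverage = total CM / (EBIT − interest) = £6,715,824.50 / £1,619,024.50 = 4.1481.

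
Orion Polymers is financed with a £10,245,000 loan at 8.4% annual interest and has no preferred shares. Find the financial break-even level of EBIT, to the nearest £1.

£860,580

Annual interest = 8.4% × £10,245,000 = £860,580.00.
Without preferred stock the financial break-even is simply EBIT = interest = £860,580.00.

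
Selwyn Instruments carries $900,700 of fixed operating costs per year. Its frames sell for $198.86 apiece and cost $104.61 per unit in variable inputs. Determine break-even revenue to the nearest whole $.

$1,900,405

Contribution margin per unit = $198.86 − $104.61 = $94.25, a CM ratio of $94.25 ÷ $198.86 = 0.4740.
Break-even sales = FC ÷ CM ratio = $900,700 × $198.86 / $94.25 = $1,900,405.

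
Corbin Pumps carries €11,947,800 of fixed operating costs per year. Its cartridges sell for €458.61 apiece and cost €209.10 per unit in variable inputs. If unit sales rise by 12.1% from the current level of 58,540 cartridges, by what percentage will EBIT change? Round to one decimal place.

+66.5%

Contribution at this volume is 58,540 × €249.51 = €14,606,315.40.
EBIT = €14,606,315.40 − €11,947,800 = €2,658,515.40.
Degree of operating leverage = €14,606,315.40 / €2,658,515.40 = 5.4942.
%ΔEBIT = DOL × %ΔSales = 5.4942 × +12.1% = +66.5%.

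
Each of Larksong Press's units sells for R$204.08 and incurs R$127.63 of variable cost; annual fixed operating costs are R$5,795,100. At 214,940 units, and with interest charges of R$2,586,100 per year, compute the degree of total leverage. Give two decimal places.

Contribution at this volume is 214,940 × R$76.45 = R$16,432,163.00.
Operating income = contribution − fixed costs = R$16,432,163.00 − R$5,795,100 = R$10,637,063.00. Interest = R$2,586,100.00.
DOL = R$16,432,163.00 ÷ R$10,637,063.00 = 1.5448; DFL = R$10,637,063.00 ÷ R$8,050,963.00 = 1.3212.
Combined leverage = 1.5448 × 1.3212 = 2.0410.

2.04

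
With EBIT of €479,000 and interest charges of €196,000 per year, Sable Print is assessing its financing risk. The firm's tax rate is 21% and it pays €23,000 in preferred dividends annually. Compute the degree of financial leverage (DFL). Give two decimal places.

Annual interest charges come to €196,000.00.
Pre-tax preferred-dividend burden = €23,000 ÷ (1 − 0.21) = €29,113.92.
DFL = EBIT ÷ [EBIT − I − D_p/(1−t)] = €479,000 ÷ [€479,000 − €196,000.00 − €29,113.92] = €479,000 ÷ €253,886.08 = 1.8867.

1.89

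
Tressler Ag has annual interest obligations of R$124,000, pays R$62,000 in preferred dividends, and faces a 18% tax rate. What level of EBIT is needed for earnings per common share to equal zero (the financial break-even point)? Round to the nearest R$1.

R$199,610

Preferred dividends are paid after tax, so their pre-tax equivalent is R$62,000 ÷ (1 − 0.18) = R$75,609.76.
Financial break-even EBIT = interest + D_p ÷ (1 − t) = R$124,000 + R$75,609.76 = R$199,609.76.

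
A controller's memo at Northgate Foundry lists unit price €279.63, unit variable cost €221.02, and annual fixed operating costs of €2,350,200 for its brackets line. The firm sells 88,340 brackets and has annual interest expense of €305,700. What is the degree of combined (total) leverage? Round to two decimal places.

At 88,340 units, contribution = 88,340 × €58.61 = €5,177,607.40.
Operating income = contribution − fixed costs = €5,177,607.40 − €2,350,200 = €2,827,407.40. Interest = €305,700.00.
DOL = €5,177,607.40 ÷ €2,827,407.40 = 1.8312; DFL = €2,827,407.40 ÷ €2,521,707.40 = 1.1212.
Combined leverage = 1.8312 × 1.1212 = 2.0531.

2.05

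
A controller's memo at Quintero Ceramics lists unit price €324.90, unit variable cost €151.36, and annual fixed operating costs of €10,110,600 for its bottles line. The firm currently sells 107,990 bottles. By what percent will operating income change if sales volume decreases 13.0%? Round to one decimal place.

-28.2%

At 107,990 units, contribution = 107,990 × €173.54 = €18,740,584.60.
EBIT = €18,740,584.60 − €10,110,600 = €8,629,984.60.
Degree of operating leverage = €18,740,584.60 / €8,629,984.60 = 2.1716.
Operating income changes by 2.1716 × -13.0% = -28.2%.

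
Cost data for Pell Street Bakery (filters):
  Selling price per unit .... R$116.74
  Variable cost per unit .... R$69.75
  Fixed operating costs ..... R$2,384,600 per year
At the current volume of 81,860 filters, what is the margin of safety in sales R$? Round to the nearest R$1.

R$3,632,135

Each unit contributes R$116.74 − R$69.75 = R$46.99. Break-even units = R$2,384,600 ÷ R$46.99 = 50,746.97; break-even revenue = 50,746.97 × R$116.74 = R$5,924,200.98.
Actual sales revenue = 81,860 × R$116.74 = R$9,556,336.40.
Margin of safety = R$9,556,336.40 − R$5,924,200.98 = R$3,632,135.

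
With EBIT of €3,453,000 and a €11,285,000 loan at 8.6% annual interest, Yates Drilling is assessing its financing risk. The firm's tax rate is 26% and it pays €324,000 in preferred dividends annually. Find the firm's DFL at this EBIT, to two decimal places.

1.69

Interest = €970,510.00.
Pre-tax preferred-dividend burden = €324,000 ÷ (1 − 0.26) = €437,837.84.
DFL = EBIT ÷ [EBIT − I − D_p/(1−t)] = €3,453,000 ÷ [€3,453,000 − €970,510.00 − €437,837.84] = €3,453,000 ÷ €2,044,652.16 = 1.6888.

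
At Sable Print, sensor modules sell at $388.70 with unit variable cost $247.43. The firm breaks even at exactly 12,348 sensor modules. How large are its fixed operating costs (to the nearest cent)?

Unit CM = price − variable cost = $388.70 − $247.43 = $141.27.
Since BE = FC / CM, FC = 12,348 × $141.27 = $1,744,401.96.

$1,744,401.96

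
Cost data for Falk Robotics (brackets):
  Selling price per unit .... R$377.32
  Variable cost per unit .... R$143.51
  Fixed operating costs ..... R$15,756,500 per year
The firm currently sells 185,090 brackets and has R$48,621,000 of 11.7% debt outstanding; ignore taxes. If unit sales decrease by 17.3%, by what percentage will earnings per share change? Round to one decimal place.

-34.3%

Total contribution margin = 185,090 × R$233.81 = R$43,275,892.90.
EBIT = R$43,275,892.90 − R$15,756,500 = R$27,519,392.90.
Interest = R$5,688,657.00, so EBIT − I = R$21,830,735.90.
DCL = total CM / (EBIT − I) = R$43,275,892.90 / R$21,830,735.90 = 1.9823.
EPS therefore changes by 1.9823 × (-17.3%) = -34.3%.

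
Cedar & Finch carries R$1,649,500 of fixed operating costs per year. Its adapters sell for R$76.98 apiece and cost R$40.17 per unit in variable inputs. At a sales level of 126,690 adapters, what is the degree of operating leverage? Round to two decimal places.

Contribution at this volume is 126,690 × R$36.81 = R$4,663,458.90.
EBIT = R$4,663,458.90 − R$1,649,500 = R$3,013,958.90.
Degree of operating leverage = R$4,663,458.90 / R$3,013,958.90 = 1.5473.

1.55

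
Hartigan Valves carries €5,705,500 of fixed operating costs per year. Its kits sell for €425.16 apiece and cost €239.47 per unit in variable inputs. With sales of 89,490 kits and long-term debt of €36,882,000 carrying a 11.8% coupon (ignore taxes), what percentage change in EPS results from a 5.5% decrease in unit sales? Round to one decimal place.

At 89,490 units, contribution = 89,490 × €185.69 = €16,617,398.10.
Operating income = contribution − fixed costs = €16,617,398.10 − €5,705,500 = €10,911,898.10.
Interest = €4,352,076.00, so EBIT − I = €6,559,822.10.
Degree of combined leverage = contribution ÷ (EBIT − I) = €16,617,398.10 ÷ €6,559,822.10 = 2.5332.
%ΔEPS = DCL × %ΔSales = 2.5332 × -5.5% = -13.9%.

-13.9%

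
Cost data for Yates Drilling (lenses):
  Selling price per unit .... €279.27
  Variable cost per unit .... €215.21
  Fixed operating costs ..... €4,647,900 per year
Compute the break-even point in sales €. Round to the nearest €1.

€20,262,551

Contribution margin per unit = €279.27 − €215.21 = €64.06, a CM ratio of €64.06 ÷ €279.27 = 0.2294.
Break-even revenue = fixed costs × price ÷ CM = €4,647,900 × €279.27 ÷ €64.06 = €20,262,551.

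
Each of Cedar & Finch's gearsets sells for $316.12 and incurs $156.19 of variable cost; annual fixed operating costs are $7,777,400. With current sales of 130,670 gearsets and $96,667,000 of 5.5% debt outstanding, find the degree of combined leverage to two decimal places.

At 130,670 units, contribution = 130,670 × $159.93 = $20,898,053.10.
Operating income = contribution − fixed costs = $20,898,053.10 − $7,777,400 = $13,120,653.10. Interest = $5,316,685.00, so EBIT − I = $7,803,968.10.
Degree of total leverage = total CM / (EBIT − interest) = $20,898,053.10 / $7,803,968.10 = 2.6779.

2.68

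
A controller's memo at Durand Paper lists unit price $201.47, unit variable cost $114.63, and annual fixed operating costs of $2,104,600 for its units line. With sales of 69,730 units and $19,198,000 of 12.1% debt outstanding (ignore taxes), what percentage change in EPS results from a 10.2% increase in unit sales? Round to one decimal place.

+37.9%

Contribution at this volume is 69,730 × $86.84 = $6,055,353.20.
Operating income = contribution − fixed costs = $6,055,353.20 − $2,104,600 = $3,950,753.20.
Interest = $2,322,958.00, so EBIT − I = $1,627,795.20.
DCL = total CM / (EBIT − I) = $6,055,353.20 / $1,627,795.20 = 3.7200.
%ΔEPS = DCL × %ΔSales = 3.7200 × +10.2% = +37.9%.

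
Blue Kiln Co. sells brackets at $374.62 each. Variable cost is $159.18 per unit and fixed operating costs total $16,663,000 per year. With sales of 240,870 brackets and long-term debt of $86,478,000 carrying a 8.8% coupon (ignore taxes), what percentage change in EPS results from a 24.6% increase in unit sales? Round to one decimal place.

+46.2%

Total contribution margin = 240,870 × $215.44 = $51,893,032.80.
Operating income = contribution − fixed costs = $51,893,032.80 − $16,663,000 = $35,230,032.80.
After interest of $7,610,064.00, pre-tax earnings = $27,619,968.80.
Degree of combined leverage = contribution ÷ (EBIT − I) = $51,893,032.80 ÷ $27,619,968.80 = 1.8788.
%ΔEPS = DCL × %ΔSales = 1.8788 × +24.6% = +46.2%.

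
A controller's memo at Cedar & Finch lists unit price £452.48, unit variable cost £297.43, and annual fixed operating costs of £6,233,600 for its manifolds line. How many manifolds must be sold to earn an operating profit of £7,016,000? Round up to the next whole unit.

Unit CM = price − variable cost = £452.48 − £297.43 = £155.05.
Required volume = (fixed costs + target profit) ÷ CM = (£6,233,600 + £7,016,000) ÷ £155.05 = 85,453.72, so 85,454 manifolds.

85,454 manifolds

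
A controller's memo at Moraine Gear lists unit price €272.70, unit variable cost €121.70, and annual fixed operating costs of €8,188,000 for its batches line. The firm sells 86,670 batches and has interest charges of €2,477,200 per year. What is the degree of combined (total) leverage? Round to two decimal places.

At 86,670 units, contribution = 86,670 × €151.00 = €13,087,170.00.
EBIT = €13,087,170.00 − €8,188,000 = €4,899,170.00. Interest = €2,477,200.00.
DOL = €13,087,170.00 ÷ €4,899,170.00 = 2.6713; DFL = €4,899,170.00 ÷ €2,421,970.00 = 2.0228.
DCL = DOL × DFL = 2.6713 × 2.0228 = 5.4035.

5.40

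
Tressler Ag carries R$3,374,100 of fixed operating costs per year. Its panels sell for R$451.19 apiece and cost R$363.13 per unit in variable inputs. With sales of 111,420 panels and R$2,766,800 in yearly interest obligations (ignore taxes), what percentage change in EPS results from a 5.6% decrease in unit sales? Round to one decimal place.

-15.0%

Total contribution margin = 111,420 × R$88.06 = R$9,811,645.20.
Operating income = contribution − fixed costs = R$9,811,645.20 − R$3,374,100 = R$6,437,545.20.
Interest = R$2,766,800.00, so EBIT − I = R$3,670,745.20.
Degree of combined leverage = contribution ÷ (EBIT − I) = R$9,811,645.20 ÷ R$3,670,745.20 = 2.6729.
EPS therefore changes by 2.6729 × (-5.6%) = -15.0%.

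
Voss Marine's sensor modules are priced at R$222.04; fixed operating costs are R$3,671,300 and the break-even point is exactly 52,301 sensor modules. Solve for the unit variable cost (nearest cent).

Contribution per unit must be FC / Q = R$3,671,300 / 52,301 = R$70.1956.
Hence VC = price − CM = R$222.04 − R$70.1956 = R$151.84.

R$151.84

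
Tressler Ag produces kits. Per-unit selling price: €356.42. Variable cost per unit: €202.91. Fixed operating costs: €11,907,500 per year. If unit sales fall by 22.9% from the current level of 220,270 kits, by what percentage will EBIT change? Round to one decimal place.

-35.3%

At 220,270 units, contribution = 220,270 × €153.51 = €33,813,647.70.
EBIT = €33,813,647.70 − €11,907,500 = €21,906,147.70.
Degree of operating leverage = €33,813,647.70 / €21,906,147.70 = 1.5436.
Operating income changes by 1.5436 × -22.9% = -35.3%.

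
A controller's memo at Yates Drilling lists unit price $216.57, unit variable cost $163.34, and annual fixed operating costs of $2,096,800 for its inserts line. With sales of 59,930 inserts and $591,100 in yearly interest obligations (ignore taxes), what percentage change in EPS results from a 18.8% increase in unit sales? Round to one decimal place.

+119.4%

Total contribution margin = 59,930 × $53.23 = $3,190,073.90.
EBIT = $3,190,073.90 − $2,096,800 = $1,093,273.90.
Interest = $591,100.00, so EBIT − I = $502,173.90.
Degree of combined leverage = contribution ÷ (EBIT − I) = $3,190,073.90 ÷ $502,173.90 = 6.3525.
%ΔEPS = DCL × %ΔSales = 6.3525 × +18.8% = +119.4%.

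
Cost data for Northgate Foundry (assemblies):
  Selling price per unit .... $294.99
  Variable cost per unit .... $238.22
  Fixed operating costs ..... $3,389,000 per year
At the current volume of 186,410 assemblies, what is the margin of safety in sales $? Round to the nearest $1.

$37,379,061

Unit CM = price − variable cost = $294.99 − $238.22 = $56.77. Break-even units = $3,389,000 ÷ $56.77 = 59,697.02; break-even revenue = 59,697.02 × $294.99 = $17,610,024.84.
Current sales = 186,410 × $294.99 = $54,989,085.90.
Margin of safety = $54,989,085.90 − $17,610,024.84 = $37,379,061.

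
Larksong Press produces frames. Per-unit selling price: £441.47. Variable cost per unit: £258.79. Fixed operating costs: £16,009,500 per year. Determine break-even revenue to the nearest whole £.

£38,689,041

Contribution margin per unit = £441.47 − £258.79 = £182.68, a CM ratio of £182.68 ÷ £441.47 = 0.4138.
Break-even revenue = fixed costs × price ÷ CM = £16,009,500 × £441.47 ÷ £182.68 = £38,689,041.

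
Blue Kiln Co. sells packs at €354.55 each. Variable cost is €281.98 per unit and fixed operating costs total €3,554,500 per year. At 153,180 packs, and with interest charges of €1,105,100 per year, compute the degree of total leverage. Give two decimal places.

At 153,180 units, contribution = 153,180 × €72.57 = €11,116,272.60.
EBIT = €11,116,272.60 − €3,554,500 = €7,561,772.60. Interest = €1,105,100.00, so EBIT − I = €6,456,672.60.
DCL = contribution ÷ (EBIT − I) = €11,116,272.60 ÷ €6,456,672.60 = 1.7217.

1.72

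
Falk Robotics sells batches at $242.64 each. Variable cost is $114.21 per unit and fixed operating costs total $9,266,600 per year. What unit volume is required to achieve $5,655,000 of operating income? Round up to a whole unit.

116,185 batches

Contribution margin per unit = $242.64 − $114.21 = $128.43.
Required volume = (fixed costs + target profit) ÷ CM = ($9,266,600 + $5,655,000) ÷ $128.43 = 116,184.69, so 116,185 batches.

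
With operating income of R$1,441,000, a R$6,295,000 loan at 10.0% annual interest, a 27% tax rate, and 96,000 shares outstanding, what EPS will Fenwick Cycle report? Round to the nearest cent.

R$6.17

Interest = R$629,500.00, so EBT = R$1,441,000 − R$629,500.00 = R$811,500.00.
Net income = R$811,500.00 × (1 − 0.27) = R$592,395.00.
Per share: R$592,395.00 / 96,000 shares = R$6.17.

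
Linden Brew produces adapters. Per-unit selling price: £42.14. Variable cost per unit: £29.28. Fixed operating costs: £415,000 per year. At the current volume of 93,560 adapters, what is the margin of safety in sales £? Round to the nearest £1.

£2,582,735

Unit CM = price − variable cost = £42.14 − £29.28 = £12.86. Break-even units = £415,000 ÷ £12.86 = 32,270.61; break-even revenue = 32,270.61 × £42.14 = £1,359,883.36.
Current sales = 93,560 × £42.14 = £3,942,618.40.
Margin of safety = £3,942,618.40 − £1,359,883.36 = £2,582,735.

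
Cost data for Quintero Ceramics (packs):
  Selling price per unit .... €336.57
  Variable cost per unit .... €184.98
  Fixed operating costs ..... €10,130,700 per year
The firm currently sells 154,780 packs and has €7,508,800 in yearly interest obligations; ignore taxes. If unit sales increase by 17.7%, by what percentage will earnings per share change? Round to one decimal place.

+71.3%

Total contribution margin = 154,780 × €151.59 = €23,463,100.20.
Subtracting fixed costs: EBIT = €23,463,100.20 − €10,130,700 = €13,332,400.20.
After interest of €7,508,800.00, pre-tax earnings = €5,823,600.20.
Degree of combined leverage = contribution ÷ (EBIT − I) = €23,463,100.20 ÷ €5,823,600.20 = 4.0290.
%ΔEPS = DCL × %ΔSales = 4.0290 × +17.7% = +71.3%.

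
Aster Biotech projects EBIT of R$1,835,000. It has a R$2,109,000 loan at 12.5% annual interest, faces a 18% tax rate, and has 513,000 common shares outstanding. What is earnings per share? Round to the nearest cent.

R$2.51

Interest = R$263,625.00, so EBT = R$1,835,000 − R$263,625.00 = R$1,571,375.00.
Net income = R$1,571,375.00 × (1 − 0.18) = R$1,288,527.50.
EPS = R$1,288,527.50 ÷ 513,000 = R$2.51.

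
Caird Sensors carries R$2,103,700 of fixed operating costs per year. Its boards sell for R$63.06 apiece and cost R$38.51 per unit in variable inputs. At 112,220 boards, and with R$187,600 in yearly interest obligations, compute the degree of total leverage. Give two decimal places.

5.94

At 112,220 units, contribution = 112,220 × R$24.55 = R$2,755,001.00.
Operating income = contribution − fixed costs = R$2,755,001.00 − R$2,103,700 = R$651,301.00. Interest = R$187,600.00.
DOL = R$2,755,001.00 ÷ R$651,301.00 = 4.2300; DFL = R$651,301.00 ÷ R$463,701.00 = 1.4046.
Combined leverage = 4.2300 × 1.4046 = 5.9415.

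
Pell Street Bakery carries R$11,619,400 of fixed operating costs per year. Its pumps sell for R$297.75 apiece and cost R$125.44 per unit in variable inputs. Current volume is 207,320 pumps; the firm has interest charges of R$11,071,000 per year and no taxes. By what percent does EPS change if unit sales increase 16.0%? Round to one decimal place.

Contribution at this volume is 207,320 × R$172.31 = R$35,723,309.20.
Operating income = contribution − fixed costs = R$35,723,309.20 − R$11,619,400 = R$24,103,909.20.
After interest of R$11,071,000.00, pre-tax earnings = R$13,032,909.20.
Degree of combined leverage = contribution ÷ (EBIT − I) = R$35,723,309.20 ÷ R$13,032,909.20 = 2.7410.
EPS therefore changes by 2.7410 × (+16.0%) = +43.9%.

+43.9%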